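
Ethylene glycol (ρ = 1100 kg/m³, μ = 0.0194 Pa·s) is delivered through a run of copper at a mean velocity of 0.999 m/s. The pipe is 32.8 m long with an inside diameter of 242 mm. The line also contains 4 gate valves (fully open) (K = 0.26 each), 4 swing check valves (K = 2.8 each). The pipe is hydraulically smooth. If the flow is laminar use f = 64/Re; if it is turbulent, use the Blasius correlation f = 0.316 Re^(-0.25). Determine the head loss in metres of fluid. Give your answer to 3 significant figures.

Reynolds number Re = ρVD/μ = 1100 · 0.999 · 0.242 / 0.0194 = 1.371e+04.
Re > 4000 → turbulent. Smooth-pipe (Blasius): f = 0.316 Re^(-0.25) = 0.316/(1.371e+04)^0.25 = 0.0292.
Total minor-loss coefficient ΣK = 4·0.26 + 4·2.8 = 12.2.
ΔP = [f·L/D + ΣK]·(ρV²/2) = [0.0292·32.8/0.242 + 12.2]·(1100·0.999²/2) = [3.958 + 12.2]·548.9 = 8891 Pa.
Head loss h_f = ΔP/(ρg) = 8891/(1100·9.81) = 0.824 m.

h_f ≈ 0.824 m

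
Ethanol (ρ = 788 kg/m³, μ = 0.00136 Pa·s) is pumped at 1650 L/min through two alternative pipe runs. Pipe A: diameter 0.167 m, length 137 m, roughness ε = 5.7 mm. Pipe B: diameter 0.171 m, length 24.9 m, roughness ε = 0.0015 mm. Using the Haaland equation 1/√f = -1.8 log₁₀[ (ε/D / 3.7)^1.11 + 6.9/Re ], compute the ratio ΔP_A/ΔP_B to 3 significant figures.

Pipe A: V = Q/A = 0.0275/0.0219 = 1.255 m/s; Re = 1.215e+05; ε/D = 0.0341; Haaland → f = 0.06073; ΔP_A = f(L/D)(ρV²/2) = 3.094e+04 Pa.
Pipe B: V = Q/A = 0.0275/0.02297 = 1.197 m/s; Re = 1.186e+05; ε/D = 8.77e-06; Haaland → f = 0.01724; ΔP_B = f(L/D)(ρV²/2) = 1418 Pa.
ΔP_A/ΔP_B = 3.094e+04/1418 = 21.8.

ΔP_A/ΔP_B ≈ 21.8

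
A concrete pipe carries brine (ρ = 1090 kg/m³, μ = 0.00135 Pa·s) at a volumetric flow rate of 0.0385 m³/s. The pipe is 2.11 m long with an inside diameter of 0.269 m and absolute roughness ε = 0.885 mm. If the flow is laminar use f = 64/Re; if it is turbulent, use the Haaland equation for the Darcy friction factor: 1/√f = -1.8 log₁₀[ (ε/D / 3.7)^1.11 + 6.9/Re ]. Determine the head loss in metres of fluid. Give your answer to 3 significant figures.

Cross-sectional area A = πD²/4 = π(0.269)²/4 = 0.05683 m²; mean velocity V = Q/A = 0.0385/0.05683 = 0.6774 m/s.
Reynolds number Re = ρVD/μ = 1090 · 0.6774 · 0.269 / 0.00135 = 1.471e+05.
Re > 4000 → turbulent. Relative roughness ε/D = 0.000885/0.269 = 0.00329. Haaland: 1/√f = -1.8 log₁₀[(0.00329/3.7)^1.11 + 6.9/1.471e+05] = -1.8 log₁₀[0.000411 + 4.69e-05] = 6.011, so f = 0.02767.
Darcy-Weisbach: ΔP = f(L/D)(ρV²/2) = 0.02767·(2.11/0.269)·(1090·0.6774²/2) = 0.02767·7.844·250.1 = 54.29 Pa.
Head loss h_f = ΔP/(ρg) = 54.29/(1090·9.81) = 0.00508 m.

h_f ≈ 0.00508 m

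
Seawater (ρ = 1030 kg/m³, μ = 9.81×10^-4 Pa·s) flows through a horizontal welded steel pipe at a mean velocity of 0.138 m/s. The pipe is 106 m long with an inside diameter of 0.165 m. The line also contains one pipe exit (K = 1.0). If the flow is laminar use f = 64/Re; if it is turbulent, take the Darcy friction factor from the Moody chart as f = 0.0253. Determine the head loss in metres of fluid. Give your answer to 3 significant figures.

h_f ≈ 0.0167 m

Reynolds number Re = ρVD/μ = 1030 · 0.138 · 0.165 / 0.000981 = 2.391e+04.
Re > 4000 → turbulent; use the Moody-chart value f = 0.0253.
Total minor-loss coefficient ΣK = 1·1 = 1.
ΔP = [f·L/D + ΣK]·(ρV²/2) = [0.0253·106/0.165 + 1]·(1030·0.138²/2) = [16.25 + 1]·9.808 = 169.2 Pa.
Head loss h_f = ΔP/(ρg) = 169.2/(1030·9.81) = 0.0167 m.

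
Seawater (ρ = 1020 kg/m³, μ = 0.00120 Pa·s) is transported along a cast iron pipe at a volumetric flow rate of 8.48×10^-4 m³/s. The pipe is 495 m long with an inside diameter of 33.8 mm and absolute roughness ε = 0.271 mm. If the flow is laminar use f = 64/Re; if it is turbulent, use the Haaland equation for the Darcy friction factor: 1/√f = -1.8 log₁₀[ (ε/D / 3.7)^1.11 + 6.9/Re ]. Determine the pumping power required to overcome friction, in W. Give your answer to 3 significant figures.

P ≈ 212 W

Cross-sectional area A = πD²/4 = π(0.0338)²/4 = 0.0008973 m²; mean velocity V = Q/A = 0.000848/0.0008973 = 0.9451 m/s.
Reynolds number Re = ρVD/μ = 1020 · 0.9451 · 0.0338 / 0.0012 = 2.715e+04.
Re > 4000 → turbulent. Relative roughness ε/D = 0.000271/0.0338 = 0.00802. Haaland: 1/√f = -1.8 log₁₀[(0.00802/3.7)^1.11 + 6.9/2.715e+04] = -1.8 log₁₀[0.0011 + 0.000254] = 5.161, so f = 0.03754.
Darcy-Weisbach: ΔP = f(L/D)(ρV²/2) = 0.03754·(495/0.0338)·(1020·0.9451²/2) = 0.03754·1.464e+04·455.5 = 2.505e+05 Pa.
Pumping power P = QΔP = 0.000848·2.505e+05 = 212.4 W = 212 W.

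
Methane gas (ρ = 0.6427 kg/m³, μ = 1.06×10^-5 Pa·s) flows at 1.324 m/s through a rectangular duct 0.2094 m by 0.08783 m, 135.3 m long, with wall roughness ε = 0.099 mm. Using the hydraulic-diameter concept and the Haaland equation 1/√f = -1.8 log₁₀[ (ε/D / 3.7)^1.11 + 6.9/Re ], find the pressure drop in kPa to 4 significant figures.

Hydraulic diameter D_h = 4A/P = 4·(0.2094·0.08783)/(2·(0.2094+0.08783)) = 0.07357/0.5945 = 0.1238 m.
Re = ρVD_h/μ = 0.6427·1.324·0.1238/1.06e-05 = 9935.
ε/D_h = 9.9e-05/0.1238 = 0.0008; Haaland gives 1/√f = -1.8 log₁₀[8.55e-05+0.000695] = 5.594, so f = 0.03195.
ΔP = f(L/D_h)(ρV²/2) = 0.03195·135.3/0.1238·0.5633 = 19.68 Pa.
ΔP = 0.01968 kPa.

ΔP ≈ 0.01968 kPa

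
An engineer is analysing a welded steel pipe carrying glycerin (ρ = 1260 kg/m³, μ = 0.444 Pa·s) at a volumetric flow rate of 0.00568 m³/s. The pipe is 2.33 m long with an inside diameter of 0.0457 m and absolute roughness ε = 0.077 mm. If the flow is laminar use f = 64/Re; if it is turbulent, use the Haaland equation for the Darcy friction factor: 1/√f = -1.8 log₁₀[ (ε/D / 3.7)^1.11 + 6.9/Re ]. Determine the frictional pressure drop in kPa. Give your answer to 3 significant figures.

Cross-sectional area A = πD²/4 = π(0.0457)²/4 = 0.00164 m²; mean velocity V = Q/A = 0.00568/0.00164 = 3.463 m/s.
Reynolds number Re = ρVD/μ = 1260 · 3.463 · 0.0457 / 0.444 = 449.1.
Re < 2300 → laminar flow, so f = 64/Re = 64/449.1 = 0.1425 (the turbulent correlation is not needed).
Darcy-Weisbach: ΔP = f(L/D)(ρV²/2) = 0.1425·(2.33/0.0457)·(1260·3.463²/2) = 0.1425·50.98·7554 = 5.489e+04 Pa.
ΔP = 5.489e+04 Pa = 54.9 kPa.

ΔP ≈ 54.9 kPa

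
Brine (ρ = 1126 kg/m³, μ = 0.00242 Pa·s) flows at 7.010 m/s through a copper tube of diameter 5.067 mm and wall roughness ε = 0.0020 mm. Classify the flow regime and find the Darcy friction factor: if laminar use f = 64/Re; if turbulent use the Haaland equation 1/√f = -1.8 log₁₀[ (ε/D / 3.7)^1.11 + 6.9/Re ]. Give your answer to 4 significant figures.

f ≈ 0.02766

Re = ρVD/μ = 1126·7.01·0.005067/0.00242 = 1.653e+04.
Re > 4000 → turbulent. ε/D = 2e-06/0.005067 = 0.000395; Haaland: 1/√f = -1.8 log₁₀[3.9e-05 + 0.000418] = 6.013, so f = 0.02766.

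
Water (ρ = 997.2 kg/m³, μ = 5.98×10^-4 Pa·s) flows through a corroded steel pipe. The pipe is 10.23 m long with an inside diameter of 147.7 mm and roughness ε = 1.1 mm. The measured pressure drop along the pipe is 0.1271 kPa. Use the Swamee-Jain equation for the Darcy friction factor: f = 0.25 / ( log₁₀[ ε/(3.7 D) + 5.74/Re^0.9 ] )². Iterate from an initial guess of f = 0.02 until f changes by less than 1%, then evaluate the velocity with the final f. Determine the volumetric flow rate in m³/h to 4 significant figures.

Q ≈ 19.84 m³/h

Rearranging Darcy-Weisbach: V = √(2·ΔP·D/(f·L·ρ)). With ε/D = 0.0011/0.1477 = 0.00745, iterate starting from f = 0.02:
  f = 0.02 → V = √(2·127.1·0.1477/(0.02·10.23·997.2)) = 0.429 m/s; Re = ρVD/μ = 1.057e+05; f → 0.03532
  f = 0.03532 → V = 0.3228 m/s; Re = 7.95e+04; f → 0.03559
Converged (Δf/f < 1%). With the final f = 0.03559: V = √(2·127.1·0.1477/(0.03559·10.23·997.2)) = 0.3216 m/s.
Q = V·A = 0.3216·(π/4·0.1477²) = 0.00551 m³/s = 19.84 m³/h.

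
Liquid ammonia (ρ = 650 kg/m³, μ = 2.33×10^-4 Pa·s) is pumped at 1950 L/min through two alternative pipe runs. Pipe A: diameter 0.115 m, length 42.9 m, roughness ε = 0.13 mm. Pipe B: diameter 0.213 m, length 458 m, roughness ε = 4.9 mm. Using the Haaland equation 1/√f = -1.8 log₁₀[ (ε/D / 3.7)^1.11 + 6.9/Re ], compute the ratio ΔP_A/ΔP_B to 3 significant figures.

ΔP_A/ΔP_B ≈ 0.813

Pipe A: V = Q/A = 0.0325/0.01039 = 3.129 m/s; Re = 1.004e+06; ε/D = 0.00113; Haaland → f = 0.02052; ΔP_A = f(L/D)(ρV²/2) = 2.435e+04 Pa.
Pipe B: V = Q/A = 0.0325/0.03563 = 0.9121 m/s; Re = 5.42e+05; ε/D = 0.023; Haaland → f = 0.05152; ΔP_B = f(L/D)(ρV²/2) = 2.995e+04 Pa.
ΔP_A/ΔP_B = 2.435e+04/2.995e+04 = 0.813.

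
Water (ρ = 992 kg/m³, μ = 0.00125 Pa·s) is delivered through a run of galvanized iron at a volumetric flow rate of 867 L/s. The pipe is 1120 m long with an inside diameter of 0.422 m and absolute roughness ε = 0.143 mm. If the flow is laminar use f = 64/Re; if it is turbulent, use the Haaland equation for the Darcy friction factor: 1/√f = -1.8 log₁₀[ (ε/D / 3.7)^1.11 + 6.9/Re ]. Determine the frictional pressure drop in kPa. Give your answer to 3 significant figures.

ΔP ≈ 792 kPa

Q = 867 L/s = 867/1000 = 0.867 m³/s.
Cross-sectional area A = πD²/4 = π(0.422)²/4 = 0.1399 m²; mean velocity V = Q/A = 0.867/0.1399 = 6.199 m/s.
Reynolds number Re = ρVD/μ = 992 · 6.199 · 0.422 / 0.00125 = 2.076e+06.
Re > 4000 → turbulent. Relative roughness ε/D = 0.000143/0.422 = 0.000339. Haaland: 1/√f = -1.8 log₁₀[(0.000339/3.7)^1.11 + 6.9/2.076e+06] = -1.8 log₁₀[3.29e-05 + 3.32e-06] = 7.993, so f = 0.01565.
Darcy-Weisbach: ΔP = f(L/D)(ρV²/2) = 0.01565·(1120/0.422)·(992·6.199²/2) = 0.01565·2654·1.906e+04 = 7.917e+05 Pa.
ΔP = 7.917e+05 Pa = 792 kPa.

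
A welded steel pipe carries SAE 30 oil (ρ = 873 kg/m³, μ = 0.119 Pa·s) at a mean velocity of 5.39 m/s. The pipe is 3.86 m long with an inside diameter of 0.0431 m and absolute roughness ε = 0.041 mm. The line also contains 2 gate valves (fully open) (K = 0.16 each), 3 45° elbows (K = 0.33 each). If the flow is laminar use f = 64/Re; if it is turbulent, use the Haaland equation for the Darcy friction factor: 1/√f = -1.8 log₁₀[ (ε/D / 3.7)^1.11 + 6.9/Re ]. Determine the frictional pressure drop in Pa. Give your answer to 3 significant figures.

Reynolds number Re = ρVD/μ = 873 · 5.39 · 0.0431 / 0.119 = 1704.
Re < 2300 → laminar flow, so f = 64/Re = 64/1704 = 0.03755 (the turbulent correlation is not needed).
Total minor-loss coefficient ΣK = 2·0.16 + 3·0.33 = 1.31.
ΔP = [f·L/D + ΣK]·(ρV²/2) = [0.03755·3.86/0.0431 + 1.31]·(873·5.39²/2) = [3.363 + 1.31]·1.268e+04 = 5.926e+04 Pa.

ΔP ≈ 59300 Pa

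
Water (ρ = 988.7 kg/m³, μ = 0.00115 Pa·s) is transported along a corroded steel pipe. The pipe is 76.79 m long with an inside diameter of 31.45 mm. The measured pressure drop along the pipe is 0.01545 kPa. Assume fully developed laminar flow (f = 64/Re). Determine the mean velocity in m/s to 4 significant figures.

V ≈ 0.005408 m/s

For laminar flow, f = 64/Re with Re = ρVD/μ, so Darcy-Weisbach reduces to ΔP = 32μLV/D². Solving for V: V = ΔP·D²/(32μL) = 15.45·(0.03145)²/(32·0.00115·76.79) = 0.005408 m/s.
Check: Re = ρVD/μ = 988.7·0.005408·0.03145/0.00115 = 146.2 < 2300, so the laminar assumption holds.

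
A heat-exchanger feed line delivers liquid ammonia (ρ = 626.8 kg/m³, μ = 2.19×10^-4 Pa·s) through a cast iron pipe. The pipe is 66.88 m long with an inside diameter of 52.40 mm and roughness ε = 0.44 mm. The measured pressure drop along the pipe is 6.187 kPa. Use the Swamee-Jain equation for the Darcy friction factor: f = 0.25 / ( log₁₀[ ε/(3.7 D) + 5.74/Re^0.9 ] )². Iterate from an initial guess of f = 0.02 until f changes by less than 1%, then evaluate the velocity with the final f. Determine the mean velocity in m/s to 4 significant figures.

Rearranging Darcy-Weisbach: V = √(2·ΔP·D/(f·L·ρ)). With ε/D = 0.00044/0.0524 = 0.0084, iterate starting from f = 0.02:
  f = 0.02 → V = √(2·6187·0.0524/(0.02·66.88·626.8)) = 0.8794 m/s; Re = ρVD/μ = 1.319e+05; f → 0.03648
  f = 0.03648 → V = 0.6511 m/s; Re = 9.765e+04; f → 0.0367
Converged (Δf/f < 1%). With the final f = 0.0367: V = √(2·6187·0.0524/(0.0367·66.88·626.8)) = 0.6492 m/s.

V ≈ 0.6492 m/s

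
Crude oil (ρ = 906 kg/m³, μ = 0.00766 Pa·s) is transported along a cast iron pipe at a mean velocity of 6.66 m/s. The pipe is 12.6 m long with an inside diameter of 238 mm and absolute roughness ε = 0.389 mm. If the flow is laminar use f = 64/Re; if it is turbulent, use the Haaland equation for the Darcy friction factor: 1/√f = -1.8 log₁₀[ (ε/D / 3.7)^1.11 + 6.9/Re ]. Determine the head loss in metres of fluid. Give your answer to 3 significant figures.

Reynolds number Re = ρVD/μ = 906 · 6.66 · 0.238 / 0.00766 = 1.875e+05.
Re > 4000 → turbulent. Relative roughness ε/D = 0.000389/0.238 = 0.00163. Haaland: 1/√f = -1.8 log₁₀[(0.00163/3.7)^1.11 + 6.9/1.875e+05] = -1.8 log₁₀[0.000189 + 3.68e-05] = 6.564, so f = 0.02321.
Darcy-Weisbach: ΔP = f(L/D)(ρV²/2) = 0.02321·(12.6/0.238)·(906·6.66²/2) = 0.02321·52.94·2.009e+04 = 2.469e+04 Pa.
Head loss h_f = ΔP/(ρg) = 2.469e+04/(906·9.81) = 2.78 m.

h_f ≈ 2.78 m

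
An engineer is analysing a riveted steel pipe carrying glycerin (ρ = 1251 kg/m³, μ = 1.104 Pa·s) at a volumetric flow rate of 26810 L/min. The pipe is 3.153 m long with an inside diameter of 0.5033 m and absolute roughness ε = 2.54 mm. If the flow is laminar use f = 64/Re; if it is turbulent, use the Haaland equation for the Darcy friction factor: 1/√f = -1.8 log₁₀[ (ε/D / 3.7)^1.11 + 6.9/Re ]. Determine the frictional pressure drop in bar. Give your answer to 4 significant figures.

Q = 26810 L/min = 26810/60000 = 0.4468 m³/s.
Cross-sectional area A = πD²/4 = π(0.5033)²/4 = 0.1989 m²; mean velocity V = Q/A = 0.4468/0.1989 = 2.246 m/s.
Reynolds number Re = ρVD/μ = 1251 · 2.246 · 0.5033 / 1.1 = 1281.
Re < 2300 → laminar flow, so f = 64/Re = 64/1281 = 0.04996 (the turbulent correlation is not needed).
Darcy-Weisbach: ΔP = f(L/D)(ρV²/2) = 0.04996·(3.153/0.5033)·(1251·2.246²/2) = 0.04996·6.265·3155 = 987.6 Pa.
ΔP = 987.6 Pa = 0.009876 bar.

ΔP ≈ 0.009876 bar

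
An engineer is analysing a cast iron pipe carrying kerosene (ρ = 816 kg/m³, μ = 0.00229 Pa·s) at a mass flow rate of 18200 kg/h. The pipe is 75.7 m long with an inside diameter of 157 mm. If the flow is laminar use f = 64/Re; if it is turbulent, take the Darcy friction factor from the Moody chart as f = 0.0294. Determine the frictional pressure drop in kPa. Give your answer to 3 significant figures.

ΔP ≈ 0.592 kPa

ṁ = 18200 kg/h = 18200/3600 = 5.056 kg/s.
A = πD²/4 = π(0.157)²/4 = 0.01936 m²; mean velocity V = ṁ/(ρA) = 5.056/(816 · 0.01936) = 0.32 m/s.
Reynolds number Re = ρVD/μ = 816 · 0.32 · 0.157 / 0.00229 = 1.79e+04.
Re > 4000 → turbulent; use the Moody-chart value f = 0.0294.
Darcy-Weisbach: ΔP = f(L/D)(ρV²/2) = 0.0294·(75.7/0.157)·(816·0.32²/2) = 0.0294·482.2·41.79 = 592.4 Pa.
ΔP = 592.4 Pa = 0.592 kPa.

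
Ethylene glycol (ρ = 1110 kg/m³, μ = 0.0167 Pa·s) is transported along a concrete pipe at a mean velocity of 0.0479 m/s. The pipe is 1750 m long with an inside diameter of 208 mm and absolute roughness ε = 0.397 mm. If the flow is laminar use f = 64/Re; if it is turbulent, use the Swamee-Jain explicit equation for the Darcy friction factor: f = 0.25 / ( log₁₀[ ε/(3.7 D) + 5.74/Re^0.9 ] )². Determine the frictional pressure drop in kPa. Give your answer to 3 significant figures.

ΔP ≈ 1.04 kPa

Reynolds number Re = ρVD/μ = 1110 · 0.0479 · 0.208 / 0.0167 = 662.2.
Re < 2300 → laminar flow, so f = 64/Re = 64/662.2 = 0.09664 (the turbulent correlation is not needed).
Darcy-Weisbach: ΔP = f(L/D)(ρV²/2) = 0.09664·(1750/0.208)·(1110·0.0479²/2) = 0.09664·8413·1.273 = 1035 Pa.
ΔP = 1035 Pa = 1.04 kPa.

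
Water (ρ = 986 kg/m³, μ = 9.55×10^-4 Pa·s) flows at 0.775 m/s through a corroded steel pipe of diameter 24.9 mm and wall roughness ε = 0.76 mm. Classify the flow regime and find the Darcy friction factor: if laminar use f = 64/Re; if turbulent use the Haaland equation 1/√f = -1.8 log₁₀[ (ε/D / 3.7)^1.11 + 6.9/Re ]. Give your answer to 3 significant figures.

Re = ρVD/μ = 986·0.775·0.0249/0.000955 = 1.992e+04.
Re > 4000 → turbulent. ε/D = 0.00076/0.0249 = 0.0305; Haaland: 1/√f = -1.8 log₁₀[0.00487 + 0.000346] = 4.109, so f = 0.05922.

f ≈ 0.0592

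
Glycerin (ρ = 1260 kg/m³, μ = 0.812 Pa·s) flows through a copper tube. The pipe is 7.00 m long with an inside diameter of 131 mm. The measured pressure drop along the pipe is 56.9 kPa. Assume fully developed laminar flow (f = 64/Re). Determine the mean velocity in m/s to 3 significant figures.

For laminar flow, f = 64/Re with Re = ρVD/μ, so Darcy-Weisbach reduces to ΔP = 32μLV/D². Solving for V: V = ΔP·D²/(32μL) = 5.69e+04·(0.131)²/(32·0.812·7) = 5.368 m/s.
Check: Re = ρVD/μ = 1260·5.368·0.131/0.812 = 1091 < 2300, so the laminar assumption holds.

V ≈ 5.37 m/s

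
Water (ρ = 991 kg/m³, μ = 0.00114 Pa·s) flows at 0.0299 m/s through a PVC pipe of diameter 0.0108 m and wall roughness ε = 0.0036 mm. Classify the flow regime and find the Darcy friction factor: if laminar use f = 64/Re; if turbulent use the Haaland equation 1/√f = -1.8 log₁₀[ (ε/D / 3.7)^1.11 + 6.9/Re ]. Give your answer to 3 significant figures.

f ≈ 0.228

Re = ρVD/μ = 991·0.0299·0.0108/0.00114 = 280.7.
Re < 2300 → laminar, so f = 64/Re = 0.228 (roughness is irrelevant in laminar flow).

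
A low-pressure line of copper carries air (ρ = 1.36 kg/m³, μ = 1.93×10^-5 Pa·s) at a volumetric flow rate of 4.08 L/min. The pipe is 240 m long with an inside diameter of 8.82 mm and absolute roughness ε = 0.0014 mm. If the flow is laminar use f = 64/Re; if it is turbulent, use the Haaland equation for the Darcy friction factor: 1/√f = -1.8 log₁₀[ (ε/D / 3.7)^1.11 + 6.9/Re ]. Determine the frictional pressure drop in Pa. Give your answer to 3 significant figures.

Q = 4.08 L/min = 4.08/60000 = 6.8e-05 m³/s.
Cross-sectional area A = πD²/4 = π(0.00882)²/4 = 6.11e-05 m²; mean velocity V = Q/A = 6.8e-05/6.11e-05 = 1.113 m/s.
Reynolds number Re = ρVD/μ = 1.36 · 1.113 · 0.00882 / 1.93e-05 = 691.7.
Re < 2300 → laminar flow, so f = 64/Re = 64/691.7 = 0.09252 (the turbulent correlation is not needed).
Darcy-Weisbach: ΔP = f(L/D)(ρV²/2) = 0.09252·(240/0.00882)·(1.36·1.113²/2) = 0.09252·2.721e+04·0.8423 = 2121 Pa.

ΔP ≈ 2120 Pa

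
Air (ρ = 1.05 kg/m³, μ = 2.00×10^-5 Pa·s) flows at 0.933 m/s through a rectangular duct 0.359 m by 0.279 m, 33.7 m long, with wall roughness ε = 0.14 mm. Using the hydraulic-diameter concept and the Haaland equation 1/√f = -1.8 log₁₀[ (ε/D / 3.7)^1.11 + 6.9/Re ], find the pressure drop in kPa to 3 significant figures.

Hydraulic diameter D_h = 4A/P = 4·(0.359·0.279)/(2·(0.359+0.279)) = 0.4006/1.276 = 0.314 m.
Re = ρVD_h/μ = 1.05·0.933·0.314/2e-05 = 1.538e+04.
ε/D_h = 0.00014/0.314 = 0.000446; Haaland gives 1/√f = -1.8 log₁₀[4.47e-05+0.000449] = 5.952, so f = 0.02822.
ΔP = f(L/D_h)(ρV²/2) = 0.02822·33.7/0.314·0.457 = 1.384 Pa.
ΔP = 0.00138 kPa.

ΔP ≈ 0.00138 kPa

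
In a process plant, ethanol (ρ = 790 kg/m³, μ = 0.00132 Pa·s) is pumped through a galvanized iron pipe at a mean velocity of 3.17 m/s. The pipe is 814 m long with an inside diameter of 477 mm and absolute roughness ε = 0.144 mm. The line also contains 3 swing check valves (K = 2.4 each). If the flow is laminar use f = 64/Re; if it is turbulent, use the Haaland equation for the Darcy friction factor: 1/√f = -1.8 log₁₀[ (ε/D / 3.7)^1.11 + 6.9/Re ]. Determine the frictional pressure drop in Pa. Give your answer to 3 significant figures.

Reynolds number Re = ρVD/μ = 790 · 3.17 · 0.477 / 0.00132 = 9.05e+05.
Re > 4000 → turbulent. Relative roughness ε/D = 0.000144/0.477 = 0.000302. Haaland: 1/√f = -1.8 log₁₀[(0.000302/3.7)^1.11 + 6.9/9.05e+05] = -1.8 log₁₀[2.9e-05 + 7.62e-06] = 7.986, so f = 0.01568.
Total minor-loss coefficient ΣK = 3·2.4 = 7.2.
ΔP = [f·L/D + ΣK]·(ρV²/2) = [0.01568·814/0.477 + 7.2]·(790·3.17²/2) = [26.76 + 7.2]·3969 = 1.348e+05 Pa.

ΔP ≈ 135000 Pa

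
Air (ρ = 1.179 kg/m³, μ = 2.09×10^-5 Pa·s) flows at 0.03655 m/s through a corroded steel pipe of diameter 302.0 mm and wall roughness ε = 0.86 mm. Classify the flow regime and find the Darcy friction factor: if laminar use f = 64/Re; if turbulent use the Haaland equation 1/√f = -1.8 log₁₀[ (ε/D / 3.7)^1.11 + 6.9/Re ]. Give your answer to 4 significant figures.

f ≈ 0.1028

Re = ρVD/μ = 1.179·0.03655·0.302/2.09e-05 = 622.7.
Re < 2300 → laminar, so f = 64/Re = 0.1028 (roughness is irrelevant in laminar flow).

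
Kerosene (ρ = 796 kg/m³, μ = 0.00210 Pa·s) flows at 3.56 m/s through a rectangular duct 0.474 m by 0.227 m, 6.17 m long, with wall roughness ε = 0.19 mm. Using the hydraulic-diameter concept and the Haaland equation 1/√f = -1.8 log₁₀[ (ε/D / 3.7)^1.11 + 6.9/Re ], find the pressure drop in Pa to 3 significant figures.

ΔP ≈ 1870 Pa

Hydraulic diameter D_h = 4A/P = 4·(0.474·0.227)/(2·(0.474+0.227)) = 0.4304/1.402 = 0.307 m.
Re = ρVD_h/μ = 796·3.56·0.307/0.0021 = 4.142e+05.
ε/D_h = 0.00019/0.307 = 0.000619; Haaland gives 1/√f = -1.8 log₁₀[6.43e-05+1.67e-05] = 7.365, so f = 0.01843.
ΔP = f(L/D_h)(ρV²/2) = 0.01843·6.17/0.307·5044 = 1869 Pa.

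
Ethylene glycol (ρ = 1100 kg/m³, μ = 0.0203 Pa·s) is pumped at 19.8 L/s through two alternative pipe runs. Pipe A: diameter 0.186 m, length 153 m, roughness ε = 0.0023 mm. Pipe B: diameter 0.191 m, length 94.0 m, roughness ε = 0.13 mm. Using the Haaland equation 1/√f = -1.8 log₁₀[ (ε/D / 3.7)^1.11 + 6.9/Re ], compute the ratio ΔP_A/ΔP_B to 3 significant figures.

ΔP_A/ΔP_B ≈ 1.81

Pipe A: V = Q/A = 0.0198/0.02717 = 0.7287 m/s; Re = 7344; ε/D = 1.24e-05; Haaland → f = 0.03369; ΔP_A = f(L/D)(ρV²/2) = 8094 Pa.
Pipe B: V = Q/A = 0.0198/0.02865 = 0.691 m/s; Re = 7152; ε/D = 0.000681; Haaland → f = 0.03465; ΔP_B = f(L/D)(ρV²/2) = 4479 Pa.
ΔP_A/ΔP_B = 8094/4479 = 1.81.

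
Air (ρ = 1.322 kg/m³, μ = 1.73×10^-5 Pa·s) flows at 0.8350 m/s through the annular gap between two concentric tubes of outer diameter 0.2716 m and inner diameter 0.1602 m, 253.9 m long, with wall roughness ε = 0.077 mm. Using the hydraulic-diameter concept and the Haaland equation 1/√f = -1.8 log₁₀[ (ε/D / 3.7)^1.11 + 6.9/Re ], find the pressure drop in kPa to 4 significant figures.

Hydraulic diameter D_h = 4A/P = D_o - D_i = 0.2716 - 0.1602 = 0.1114 m.
Re = ρVD_h/μ = 1.322·0.835·0.1114/1.73e-05 = 7108.
ε/D_h = 7.7e-05/0.1114 = 0.000691; Haaland gives 1/√f = -1.8 log₁₀[7.27e-05+0.000971] = 5.367, so f = 0.03472.
ΔP = f(L/D_h)(ρV²/2) = 0.03472·253.9/0.1114·0.4609 = 36.47 Pa.
ΔP = 0.03647 kPa.

ΔP ≈ 0.03647 kPa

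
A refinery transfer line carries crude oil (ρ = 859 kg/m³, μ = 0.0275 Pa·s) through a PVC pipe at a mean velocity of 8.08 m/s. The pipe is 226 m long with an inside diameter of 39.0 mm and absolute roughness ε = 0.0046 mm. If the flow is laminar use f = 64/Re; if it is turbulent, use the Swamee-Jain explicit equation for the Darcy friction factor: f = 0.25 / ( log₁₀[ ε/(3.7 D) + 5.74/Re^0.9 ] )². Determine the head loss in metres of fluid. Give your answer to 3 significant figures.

Reynolds number Re = ρVD/μ = 859 · 8.08 · 0.039 / 0.0275 = 9843.
Re > 4000 → turbulent. Relative roughness ε/D = 4.6e-06/0.039 = 0.000118. Swamee-Jain: f = 0.25/(log₁₀[0.000118/3.7 + 5.74/9843^0.9])² = 0.25/(log₁₀[3.19e-05 + 0.00146])² = 0.25/(-2.826)² = 0.03131.
Darcy-Weisbach: ΔP = f(L/D)(ρV²/2) = 0.03131·(226/0.039)·(859·8.08²/2) = 0.03131·5795·2.804e+04 = 5.088e+06 Pa.
Head loss h_f = ΔP/(ρg) = 5.088e+06/(859·9.81) = 604 m.

h_f ≈ 604 m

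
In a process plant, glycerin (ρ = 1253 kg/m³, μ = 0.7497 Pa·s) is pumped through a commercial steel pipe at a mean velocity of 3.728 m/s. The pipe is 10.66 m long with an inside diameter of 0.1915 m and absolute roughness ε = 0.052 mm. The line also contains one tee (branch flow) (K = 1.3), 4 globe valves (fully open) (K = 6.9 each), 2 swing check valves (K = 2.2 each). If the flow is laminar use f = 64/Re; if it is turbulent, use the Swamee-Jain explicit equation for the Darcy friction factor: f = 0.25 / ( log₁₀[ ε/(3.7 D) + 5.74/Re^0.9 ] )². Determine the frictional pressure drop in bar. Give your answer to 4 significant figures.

ΔP ≈ 3.159 bar

Reynolds number Re = ρVD/μ = 1253 · 3.728 · 0.1915 / 0.75 = 1193.
Re < 2300 → laminar flow, so f = 64/Re = 64/1193 = 0.05364 (the turbulent correlation is not needed).
Total minor-loss coefficient ΣK = 1·1.3 + 4·6.9 + 2·2.2 = 33.3.
ΔP = [f·L/D + ΣK]·(ρV²/2) = [0.05364·10.66/0.1915 + 33.3]·(1253·3.728²/2) = [2.986 + 33.3]·8707 = 3.159e+05 Pa.
ΔP = 3.159e+05 Pa = 3.159 bar.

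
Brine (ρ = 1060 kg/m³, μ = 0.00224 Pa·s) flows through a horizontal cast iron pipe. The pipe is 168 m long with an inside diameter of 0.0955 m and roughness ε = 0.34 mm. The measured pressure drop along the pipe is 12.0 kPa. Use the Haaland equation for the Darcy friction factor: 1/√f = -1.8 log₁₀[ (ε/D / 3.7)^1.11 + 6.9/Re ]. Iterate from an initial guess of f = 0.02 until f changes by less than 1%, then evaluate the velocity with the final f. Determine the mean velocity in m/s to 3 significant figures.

V ≈ 0.646 m/s

Rearranging Darcy-Weisbach: V = √(2·ΔP·D/(f·L·ρ)). With ε/D = 0.00034/0.0955 = 0.00356, iterate starting from f = 0.02:
  f = 0.02 → V = √(2·1.2e+04·0.0955/(0.02·168·1060)) = 0.8022 m/s; Re = ρVD/μ = 3.625e+04; f → 0.03024
  f = 0.03024 → V = 0.6524 m/s; Re = 2.948e+04; f → 0.03079
  f = 0.03079 → V = 0.6465 m/s; Re = 2.922e+04; f → 0.03082
Converged (Δf/f < 1%). With the final f = 0.03082: V = √(2·1.2e+04·0.0955/(0.03082·168·1060)) = 0.6463 m/s.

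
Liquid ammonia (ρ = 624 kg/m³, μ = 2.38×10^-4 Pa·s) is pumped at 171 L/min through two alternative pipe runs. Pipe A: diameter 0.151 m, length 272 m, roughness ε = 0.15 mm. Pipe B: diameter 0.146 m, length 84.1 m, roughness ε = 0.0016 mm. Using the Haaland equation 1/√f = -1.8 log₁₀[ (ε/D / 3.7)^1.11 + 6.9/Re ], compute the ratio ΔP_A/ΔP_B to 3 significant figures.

ΔP_A/ΔP_B ≈ 3.22

Pipe A: V = Q/A = 0.00285/0.01791 = 0.1591 m/s; Re = 6.301e+04; ε/D = 0.000993; Haaland → f = 0.02303; ΔP_A = f(L/D)(ρV²/2) = 327.8 Pa.
Pipe B: V = Q/A = 0.00285/0.01674 = 0.1702 m/s; Re = 6.516e+04; ε/D = 1.1e-05; Haaland → f = 0.01956; ΔP_B = f(L/D)(ρV²/2) = 101.9 Pa.
ΔP_A/ΔP_B = 327.8/101.9 = 3.22.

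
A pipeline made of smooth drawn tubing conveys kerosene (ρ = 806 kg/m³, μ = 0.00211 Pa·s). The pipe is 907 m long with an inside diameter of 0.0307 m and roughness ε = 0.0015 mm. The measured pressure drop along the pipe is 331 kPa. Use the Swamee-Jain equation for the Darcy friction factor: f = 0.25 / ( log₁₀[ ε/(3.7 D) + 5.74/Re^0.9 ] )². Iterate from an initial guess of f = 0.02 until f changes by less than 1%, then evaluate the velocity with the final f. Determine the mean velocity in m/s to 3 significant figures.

V ≈ 0.962 m/s

Rearranging Darcy-Weisbach: V = √(2·ΔP·D/(f·L·ρ)). With ε/D = 1.5e-06/0.0307 = 4.89e-05, iterate starting from f = 0.02:
  f = 0.02 → V = √(2·3.31e+05·0.0307/(0.02·907·806)) = 1.179 m/s; Re = ρVD/μ = 1.383e+04; f → 0.02849
  f = 0.02849 → V = 0.9879 m/s; Re = 1.158e+04; f → 0.02985
  f = 0.02985 → V = 0.9651 m/s; Re = 1.132e+04; f → 0.03004
Converged (Δf/f < 1%). With the final f = 0.03004: V = √(2·3.31e+05·0.0307/(0.03004·907·806)) = 0.9621 m/s.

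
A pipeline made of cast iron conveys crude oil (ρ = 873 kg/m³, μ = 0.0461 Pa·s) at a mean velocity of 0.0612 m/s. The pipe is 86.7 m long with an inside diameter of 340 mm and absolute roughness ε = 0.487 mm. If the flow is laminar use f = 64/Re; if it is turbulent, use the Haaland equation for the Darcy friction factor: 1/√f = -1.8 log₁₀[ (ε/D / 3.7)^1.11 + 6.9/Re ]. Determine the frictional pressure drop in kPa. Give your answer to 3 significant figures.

ΔP ≈ 0.0677 kPa

Reynolds number Re = ρVD/μ = 873 · 0.0612 · 0.34 / 0.0461 = 394.
Re < 2300 → laminar flow, so f = 64/Re = 64/394 = 0.1624 (the turbulent correlation is not needed).
Darcy-Weisbach: ΔP = f(L/D)(ρV²/2) = 0.1624·(86.7/0.34)·(873·0.0612²/2) = 0.1624·255·1.635 = 67.71 Pa.
ΔP = 67.71 Pa = 0.0677 kPa.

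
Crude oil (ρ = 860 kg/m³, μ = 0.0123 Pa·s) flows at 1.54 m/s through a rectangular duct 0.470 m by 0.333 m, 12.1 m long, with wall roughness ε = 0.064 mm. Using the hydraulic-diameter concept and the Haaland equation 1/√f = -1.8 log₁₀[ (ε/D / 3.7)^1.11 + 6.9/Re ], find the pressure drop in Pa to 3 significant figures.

ΔP ≈ 696 Pa

Hydraulic diameter D_h = 4A/P = 4·(0.47·0.333)/(2·(0.47+0.333)) = 0.626/1.606 = 0.3898 m.
Re = ρVD_h/μ = 860·1.54·0.3898/0.0123 = 4.197e+04.
ε/D_h = 6.4e-05/0.3898 = 0.000164; Haaland gives 1/√f = -1.8 log₁₀[1.47e-05+0.000164] = 6.744, so f = 0.02198.
ΔP = f(L/D_h)(ρV²/2) = 0.02198·12.1/0.3898·1020 = 695.9 Pa.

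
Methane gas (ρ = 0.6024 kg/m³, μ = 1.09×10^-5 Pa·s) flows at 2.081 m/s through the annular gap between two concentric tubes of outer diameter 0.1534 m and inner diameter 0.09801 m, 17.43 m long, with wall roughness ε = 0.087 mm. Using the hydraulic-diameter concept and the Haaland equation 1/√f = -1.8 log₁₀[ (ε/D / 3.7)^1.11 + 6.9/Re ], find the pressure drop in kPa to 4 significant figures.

ΔP ≈ 0.01508 kPa

Hydraulic diameter D_h = 4A/P = D_o - D_i = 0.1534 - 0.09801 = 0.05539 m.
Re = ρVD_h/μ = 0.6024·2.081·0.05539/1.09e-05 = 6370.
ε/D_h = 8.7e-05/0.05539 = 0.00157; Haaland gives 1/√f = -1.8 log₁₀[0.000181+0.00108] = 5.217, so f = 0.03674.
ΔP = f(L/D_h)(ρV²/2) = 0.03674·17.43/0.05539·1.304 = 15.08 Pa.
ΔP = 0.01508 kPa.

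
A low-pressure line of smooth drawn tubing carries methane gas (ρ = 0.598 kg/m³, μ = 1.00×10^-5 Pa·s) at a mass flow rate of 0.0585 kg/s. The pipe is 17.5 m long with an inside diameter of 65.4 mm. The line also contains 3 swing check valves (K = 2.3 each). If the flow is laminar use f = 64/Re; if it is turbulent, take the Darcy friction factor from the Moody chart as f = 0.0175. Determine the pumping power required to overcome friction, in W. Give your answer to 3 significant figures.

P ≈ 287 W

A = πD²/4 = π(0.0654)²/4 = 0.003359 m²; mean velocity V = ṁ/(ρA) = 0.0585/(0.598 · 0.003359) = 29.12 m/s.
Reynolds number Re = ρVD/μ = 0.598 · 29.12 · 0.0654 / 1e-05 = 1.139e+05.
Re > 4000 → turbulent; use the Moody-chart value f = 0.0175.
Total minor-loss coefficient ΣK = 3·2.3 = 6.9.
ΔP = [f·L/D + ΣK]·(ρV²/2) = [0.0175·17.5/0.0654 + 6.9]·(0.598·29.12²/2) = [4.683 + 6.9]·253.6 = 2937 Pa.
Q = ṁ/ρ = 0.0585/0.598 = 0.09783 m³/s.
Pumping power P = QΔP = 0.09783·2937 = 287.3 W = 287 W.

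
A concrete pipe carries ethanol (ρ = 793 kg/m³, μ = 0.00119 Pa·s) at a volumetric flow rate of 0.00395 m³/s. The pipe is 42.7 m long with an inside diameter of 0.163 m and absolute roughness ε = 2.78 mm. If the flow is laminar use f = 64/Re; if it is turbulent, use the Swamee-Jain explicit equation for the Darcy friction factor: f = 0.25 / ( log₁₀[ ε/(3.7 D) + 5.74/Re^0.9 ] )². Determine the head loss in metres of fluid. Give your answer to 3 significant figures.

h_f ≈ 0.0232 m

Cross-sectional area A = πD²/4 = π(0.163)²/4 = 0.02087 m²; mean velocity V = Q/A = 0.00395/0.02087 = 0.1893 m/s.
Reynolds number Re = ρVD/μ = 793 · 0.1893 · 0.163 / 0.00119 = 2.056e+04.
Re > 4000 → turbulent. Relative roughness ε/D = 0.00278/0.163 = 0.0171. Swamee-Jain: f = 0.25/(log₁₀[0.0171/3.7 + 5.74/2.056e+04^0.9])² = 0.25/(log₁₀[0.00461 + 0.000754])² = 0.25/(-2.271)² = 0.04849.
Darcy-Weisbach: ΔP = f(L/D)(ρV²/2) = 0.04849·(42.7/0.163)·(793·0.1893²/2) = 0.04849·262·14.21 = 180.5 Pa.
Head loss h_f = ΔP/(ρg) = 180.5/(793·9.81) = 0.0232 m.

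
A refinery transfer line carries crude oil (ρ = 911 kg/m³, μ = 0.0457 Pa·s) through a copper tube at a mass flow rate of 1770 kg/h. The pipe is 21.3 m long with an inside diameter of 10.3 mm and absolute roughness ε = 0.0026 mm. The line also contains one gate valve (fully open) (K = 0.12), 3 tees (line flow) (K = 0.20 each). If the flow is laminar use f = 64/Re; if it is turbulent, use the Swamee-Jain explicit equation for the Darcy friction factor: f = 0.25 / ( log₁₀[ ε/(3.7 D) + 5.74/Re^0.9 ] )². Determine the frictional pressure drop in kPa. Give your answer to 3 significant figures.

ΔP ≈ 1920 kPa

ṁ = 1770 kg/h = 1770/3600 = 0.4917 kg/s.
A = πD²/4 = π(0.0103)²/4 = 8.332e-05 m²; mean velocity V = ṁ/(ρA) = 0.4917/(911 · 8.332e-05) = 6.477 m/s.
Reynolds number Re = ρVD/μ = 911 · 6.477 · 0.0103 / 0.0457 = 1330.
Re < 2300 → laminar flow, so f = 64/Re = 64/1330 = 0.04812 (the turbulent correlation is not needed).
Total minor-loss coefficient ΣK = 1·0.12 + 3·0.2 = 0.72.
ΔP = [f·L/D + ΣK]·(ρV²/2) = [0.04812·21.3/0.0103 + 0.72]·(911·6.477²/2) = [99.52 + 0.72]·1.911e+04 = 1.916e+06 Pa.
ΔP = 1.916e+06 Pa = 1920 kPa.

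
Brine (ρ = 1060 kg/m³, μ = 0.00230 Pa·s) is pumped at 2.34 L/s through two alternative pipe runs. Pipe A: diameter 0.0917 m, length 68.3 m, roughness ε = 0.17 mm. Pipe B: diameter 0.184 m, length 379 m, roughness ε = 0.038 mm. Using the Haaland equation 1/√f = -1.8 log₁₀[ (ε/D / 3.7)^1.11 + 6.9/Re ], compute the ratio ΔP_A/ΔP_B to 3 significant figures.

Pipe A: V = Q/A = 0.00234/0.006604 = 0.3543 m/s; Re = 1.497e+04; ε/D = 0.00185; Haaland → f = 0.03074; ΔP_A = f(L/D)(ρV²/2) = 1523 Pa.
Pipe B: V = Q/A = 0.00234/0.02659 = 0.088 m/s; Re = 7463; ε/D = 0.000207; Haaland → f = 0.03372; ΔP_B = f(L/D)(ρV²/2) = 285.1 Pa.
ΔP_A/ΔP_B = 1523/285.1 = 5.34.

ΔP_A/ΔP_B ≈ 5.34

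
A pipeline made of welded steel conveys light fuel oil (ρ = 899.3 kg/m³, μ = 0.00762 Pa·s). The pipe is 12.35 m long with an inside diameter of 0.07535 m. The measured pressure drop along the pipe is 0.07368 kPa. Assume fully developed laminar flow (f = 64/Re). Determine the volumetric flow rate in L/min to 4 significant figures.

Q ≈ 37.17 L/min

For laminar flow, f = 64/Re with Re = ρVD/μ, so Darcy-Weisbach reduces to ΔP = 32μLV/D². Solving for V: V = ΔP·D²/(32μL) = 73.68·(0.07535)²/(32·0.00762·12.35) = 0.1389 m/s.
Check: Re = ρVD/μ = 899.3·0.1389·0.07535/0.00762 = 1235 < 2300, so the laminar assumption holds.
Q = V·A = 0.1389·(π/4·0.07535²) = 0.0006194 m³/s = 37.17 L/min.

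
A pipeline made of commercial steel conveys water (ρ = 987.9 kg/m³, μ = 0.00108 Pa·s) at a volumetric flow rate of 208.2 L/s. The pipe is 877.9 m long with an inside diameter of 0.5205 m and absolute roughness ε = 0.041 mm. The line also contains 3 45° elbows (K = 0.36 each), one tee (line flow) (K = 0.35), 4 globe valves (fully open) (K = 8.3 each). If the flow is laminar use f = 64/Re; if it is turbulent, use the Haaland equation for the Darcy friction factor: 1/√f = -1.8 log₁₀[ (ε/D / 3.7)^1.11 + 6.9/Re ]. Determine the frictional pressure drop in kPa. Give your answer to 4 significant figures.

ΔP ≈ 27.66 kPa

Q = 208.2 L/s = 208.2/1000 = 0.2082 m³/s.
Cross-sectional area A = πD²/4 = π(0.5205)²/4 = 0.2128 m²; mean velocity V = Q/A = 0.2082/0.2128 = 0.9785 m/s.
Reynolds number Re = ρVD/μ = 987.9 · 0.9785 · 0.5205 / 0.00108 = 4.659e+05.
Re > 4000 → turbulent. Relative roughness ε/D = 4.1e-05/0.5205 = 7.88e-05. Haaland: 1/√f = -1.8 log₁₀[(7.88e-05/3.7)^1.11 + 6.9/4.659e+05] = -1.8 log₁₀[6.52e-06 + 1.48e-05] = 8.408, so f = 0.01415.
Total minor-loss coefficient ΣK = 3·0.36 + 1·0.35 + 4·8.3 = 34.6.
ΔP = [f·L/D + ΣK]·(ρV²/2) = [0.01415·877.9/0.5205 + 34.6]·(987.9·0.9785²/2) = [23.86 + 34.6]·472.9 = 2.766e+04 Pa.
ΔP = 2.766e+04 Pa = 27.66 kPa.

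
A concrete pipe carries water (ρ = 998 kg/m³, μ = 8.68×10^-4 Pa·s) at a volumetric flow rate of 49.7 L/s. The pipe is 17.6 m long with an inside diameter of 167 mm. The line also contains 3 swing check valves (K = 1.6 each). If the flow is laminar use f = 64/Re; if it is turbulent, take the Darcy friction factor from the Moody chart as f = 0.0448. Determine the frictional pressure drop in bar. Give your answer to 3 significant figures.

ΔP ≈ 0.245 bar

Q = 49.7 L/s = 49.7/1000 = 0.0497 m³/s.
Cross-sectional area A = πD²/4 = π(0.167)²/4 = 0.0219 m²; mean velocity V = Q/A = 0.0497/0.0219 = 2.269 m/s.
Reynolds number Re = ρVD/μ = 998 · 2.269 · 0.167 / 0.000868 = 4.357e+05.
Re > 4000 → turbulent; use the Moody-chart value f = 0.0448.
Total minor-loss coefficient ΣK = 3·1.6 = 4.8.
ΔP = [f·L/D + ΣK]·(ρV²/2) = [0.0448·17.6/0.167 + 4.8]·(998·2.269²/2) = [4.721 + 4.8]·2569 = 2.446e+04 Pa.
ΔP = 2.446e+04 Pa = 0.245 bar.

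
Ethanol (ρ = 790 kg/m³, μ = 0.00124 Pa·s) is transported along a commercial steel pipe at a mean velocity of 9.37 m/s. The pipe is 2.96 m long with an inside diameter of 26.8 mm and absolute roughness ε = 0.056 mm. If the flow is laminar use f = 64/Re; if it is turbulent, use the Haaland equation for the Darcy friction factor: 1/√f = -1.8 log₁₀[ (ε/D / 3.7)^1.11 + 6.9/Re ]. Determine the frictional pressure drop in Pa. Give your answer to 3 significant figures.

Reynolds number Re = ρVD/μ = 790 · 9.37 · 0.0268 / 0.00124 = 1.6e+05.
Re > 4000 → turbulent. Relative roughness ε/D = 5.6e-05/0.0268 = 0.00209. Haaland: 1/√f = -1.8 log₁₀[(0.00209/3.7)^1.11 + 6.9/1.6e+05] = -1.8 log₁₀[0.000248 + 4.31e-05] = 6.364, so f = 0.02469.
Darcy-Weisbach: ΔP = f(L/D)(ρV²/2) = 0.02469·(2.96/0.0268)·(790·9.37²/2) = 0.02469·110.4·3.468e+04 = 9.456e+04 Pa.

ΔP ≈ 94600 Pa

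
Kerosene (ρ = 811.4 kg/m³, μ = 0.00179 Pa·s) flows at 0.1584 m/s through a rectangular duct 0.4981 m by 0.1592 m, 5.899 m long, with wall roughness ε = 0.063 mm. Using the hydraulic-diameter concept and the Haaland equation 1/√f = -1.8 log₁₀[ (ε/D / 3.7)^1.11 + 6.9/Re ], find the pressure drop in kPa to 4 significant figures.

Hydraulic diameter D_h = 4A/P = 4·(0.4981·0.1592)/(2·(0.4981+0.1592)) = 0.3172/1.315 = 0.2413 m.
Re = ρVD_h/μ = 811.4·0.1584·0.2413/0.00179 = 1.732e+04.
ε/D_h = 6.3e-05/0.2413 = 0.000261; Haaland gives 1/√f = -1.8 log₁₀[2.47e-05+0.000398] = 6.073, so f = 0.02712.
ΔP = f(L/D_h)(ρV²/2) = 0.02712·5.899/0.2413·10.18 = 6.748 Pa.
ΔP = 0.006748 kPa.

ΔP ≈ 0.006748 kPa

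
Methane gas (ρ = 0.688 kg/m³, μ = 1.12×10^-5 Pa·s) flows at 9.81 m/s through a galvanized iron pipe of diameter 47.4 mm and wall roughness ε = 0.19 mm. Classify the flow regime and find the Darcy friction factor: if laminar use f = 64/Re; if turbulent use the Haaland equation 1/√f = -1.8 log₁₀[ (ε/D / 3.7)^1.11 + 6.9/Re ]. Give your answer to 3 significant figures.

f ≈ 0.0316

Re = ρVD/μ = 0.688·9.81·0.0474/1.12e-05 = 2.856e+04.
Re > 4000 → turbulent. ε/D = 0.00019/0.0474 = 0.00401; Haaland: 1/√f = -1.8 log₁₀[0.000511 + 0.000242] = 5.622, so f = 0.03164.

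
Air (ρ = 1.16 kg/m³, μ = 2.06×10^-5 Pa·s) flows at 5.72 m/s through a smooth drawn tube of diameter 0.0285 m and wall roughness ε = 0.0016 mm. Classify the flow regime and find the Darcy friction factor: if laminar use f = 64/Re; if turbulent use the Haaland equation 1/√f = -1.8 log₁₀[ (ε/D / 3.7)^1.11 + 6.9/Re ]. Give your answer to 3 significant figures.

Re = ρVD/μ = 1.16·5.72·0.0285/2.06e-05 = 9180.
Re > 4000 → turbulent. ε/D = 1.6e-06/0.0285 = 5.61e-05; Haaland: 1/√f = -1.8 log₁₀[4.48e-06 + 0.000752] = 5.619, so f = 0.03168.

f ≈ 0.0317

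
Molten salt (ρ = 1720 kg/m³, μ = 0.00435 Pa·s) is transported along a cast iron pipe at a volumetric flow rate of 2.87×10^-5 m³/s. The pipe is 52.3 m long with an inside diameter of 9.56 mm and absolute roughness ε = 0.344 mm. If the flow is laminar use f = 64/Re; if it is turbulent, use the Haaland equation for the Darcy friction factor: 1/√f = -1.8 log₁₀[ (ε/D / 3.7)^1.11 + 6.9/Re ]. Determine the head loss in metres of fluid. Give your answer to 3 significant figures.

h_f ≈ 1.89 m

Cross-sectional area A = πD²/4 = π(0.00956)²/4 = 7.178e-05 m²; mean velocity V = Q/A = 2.87e-05/7.178e-05 = 0.3998 m/s.
Reynolds number Re = ρVD/μ = 1720 · 0.3998 · 0.00956 / 0.00435 = 1511.
Re < 2300 → laminar flow, so f = 64/Re = 64/1511 = 0.04235 (the turbulent correlation is not needed).
Darcy-Weisbach: ΔP = f(L/D)(ρV²/2) = 0.04235·(52.3/0.00956)·(1720·0.3998²/2) = 0.04235·5471·137.5 = 3.185e+04 Pa.
Head loss h_f = ΔP/(ρg) = 3.185e+04/(1720·9.81) = 1.89 m.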